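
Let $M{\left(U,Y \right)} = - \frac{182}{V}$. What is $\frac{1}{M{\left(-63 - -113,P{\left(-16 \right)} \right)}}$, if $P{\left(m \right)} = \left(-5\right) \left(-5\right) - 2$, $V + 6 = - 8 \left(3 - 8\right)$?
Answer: $- \frac{17}{91} \approx -0.18681$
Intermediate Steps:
$V = 34$ ($V = -6 - 8 \left(3 - 8\right) = -6 - -40 = -6 + 40 = 34$)
$P{\left(m \right)} = 23$ ($P{\left(m \right)} = 25 - 2 = 23$)
$M{\left(U,Y \right)} = - \frac{91}{17}$ ($M{\left(U,Y \right)} = - \frac{182}{34} = \left(-182\right) \frac{1}{34} = - \frac{91}{17}$)
$\frac{1}{M{\left(-63 - -113,P{\left(-16 \right)} \right)}} = \frac{1}{- \frac{91}{17}} = - \frac{17}{91}$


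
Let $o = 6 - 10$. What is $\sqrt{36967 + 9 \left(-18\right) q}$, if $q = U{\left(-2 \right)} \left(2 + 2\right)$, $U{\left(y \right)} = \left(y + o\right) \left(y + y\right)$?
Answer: $\sqrt{21415} \approx 146.34$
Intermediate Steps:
$o = -4$ ($o = 6 - 10 = -4$)
$U{\left(y \right)} = 2 y \left(-4 + y\right)$ ($U{\left(y \right)} = \left(y - 4\right) \left(y + y\right) = \left(-4 + y\right) 2 y = 2 y \left(-4 + y\right)$)
$q = 96$ ($q = 2 \left(-2\right) \left(-4 - 2\right) \left(2 + 2\right) = 2 \left(-2\right) \left(-6\right) 4 = 24 \cdot 4 = 96$)
$\sqrt{36967 + 9 \left(-18\right) q} = \sqrt{36967 + 9 \left(-18\right) 96} = \sqrt{36967 - 15552} = \sqrt{21415}$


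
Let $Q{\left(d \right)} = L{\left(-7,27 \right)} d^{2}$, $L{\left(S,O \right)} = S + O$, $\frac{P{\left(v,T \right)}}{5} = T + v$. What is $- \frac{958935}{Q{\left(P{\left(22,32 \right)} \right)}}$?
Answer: $- \frac{63929}{97200} \approx -0.65771$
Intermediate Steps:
$P{\left(v,T \right)} = 5 T + 5 v$ ($P{\left(v,T \right)} = 5 \left(T + v\right) = 5 T + 5 v$)
$L{\left(S,O \right)} = O + S$
$Q{\left(d \right)} = 20 d^{2}$ ($Q{\left(d \right)} = \left(27 - 7\right) d^{2} = 20 d^{2}$)
$- \frac{958935}{Q{\left(P{\left(22,32 \right)} \right)}} = - \frac{958935}{20 \left(5 \cdot 32 + 5 \cdot 22\right)^{2}} = - \frac{958935}{20 \left(160 + 110\right)^{2}} = - \frac{958935}{20 \cdot 270^{2}} = - \frac{958935}{20 \cdot 72900} = - \frac{958935}{1458000} = \left(-958935\right) \frac{1}{1458000} = - \frac{63929}{97200}$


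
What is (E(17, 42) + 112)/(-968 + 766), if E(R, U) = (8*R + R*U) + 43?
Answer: -1005/202 ≈ -4.9753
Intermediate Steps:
E(R, U) = 43 + 8*R + R*U
(E(17, 42) + 112)/(-968 + 766) = ((43 + 8*17 + 17*42) + 112)/(-968 + 766) = ((43 + 136 + 714) + 112)/(-202) = (893 + 112)*(-1/202) = 1005*(-1/202) = -1005/202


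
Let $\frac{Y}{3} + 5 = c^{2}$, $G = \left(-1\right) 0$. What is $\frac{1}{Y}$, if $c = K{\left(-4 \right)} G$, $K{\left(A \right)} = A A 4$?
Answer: $- \frac{1}{15} \approx -0.066667$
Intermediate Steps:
$G = 0$
$K{\left(A \right)} = 4 A^{2}$ ($K{\left(A \right)} = A^{2} \cdot 4 = 4 A^{2}$)
$c = 0$ ($c = 4 \left(-4\right)^{2} \cdot 0 = 4 \cdot 16 \cdot 0 = 64 \cdot 0 = 0$)
$Y = -15$ ($Y = -15 + 3 \cdot 0^{2} = -15 + 3 \cdot 0 = -15 + 0 = -15$)
$\frac{1}{Y} = \frac{1}{-15} = - \frac{1}{15}$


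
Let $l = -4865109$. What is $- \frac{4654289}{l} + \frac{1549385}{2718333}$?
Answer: $\frac{6729944762734}{4408328781099} \approx 1.5266$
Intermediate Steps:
$- \frac{4654289}{l} + \frac{1549385}{2718333} = - \frac{4654289}{-4865109} + \frac{1549385}{2718333} = \left(-4654289\right) \left(- \frac{1}{4865109}\right) + 1549385 \cdot \frac{1}{2718333} = \frac{4654289}{4865109} + \frac{1549385}{2718333} = \frac{6729944762734}{4408328781099}$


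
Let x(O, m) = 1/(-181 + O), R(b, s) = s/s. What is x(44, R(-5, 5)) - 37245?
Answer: -5102566/137 ≈ -37245.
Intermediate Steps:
R(b, s) = 1
x(44, R(-5, 5)) - 37245 = 1/(-181 + 44) - 37245 = 1/(-137) - 37245 = -1/137 - 37245 = -5102566/137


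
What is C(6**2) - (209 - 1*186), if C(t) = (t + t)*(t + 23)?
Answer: 4225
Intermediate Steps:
C(t) = 2*t*(23 + t) (C(t) = (2*t)*(23 + t) = 2*t*(23 + t))
C(6**2) - (209 - 1*186) = 2*6**2*(23 + 6**2) - (209 - 1*186) = 2*36*(23 + 36) - (209 - 186) = 2*36*59 - 1*23 = 4248 - 23 = 4225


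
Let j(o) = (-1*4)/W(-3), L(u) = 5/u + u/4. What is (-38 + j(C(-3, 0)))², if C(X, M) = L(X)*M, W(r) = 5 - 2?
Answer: 13924/9 ≈ 1547.1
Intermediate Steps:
W(r) = 3
L(u) = 5/u + u/4 (L(u) = 5/u + u*(¼) = 5/u + u/4)
C(X, M) = M*(5/X + X/4) (C(X, M) = (5/X + X/4)*M = M*(5/X + X/4))
j(o) = -4/3 (j(o) = -1*4/3 = -4*⅓ = -4/3)
(-38 + j(C(-3, 0)))² = (-38 - 4/3)² = (-118/3)² = 13924/9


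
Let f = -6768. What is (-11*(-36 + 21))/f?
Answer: -55/2256 ≈ -0.024379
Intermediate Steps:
(-11*(-36 + 21))/f = -11*(-36 + 21)/(-6768) = -11*(-15)*(-1/6768) = 165*(-1/6768) = -55/2256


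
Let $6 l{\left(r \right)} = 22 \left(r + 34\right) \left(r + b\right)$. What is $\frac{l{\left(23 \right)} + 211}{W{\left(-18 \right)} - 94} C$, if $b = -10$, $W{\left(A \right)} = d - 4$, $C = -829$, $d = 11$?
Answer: $\frac{809104}{29} \approx 27900.0$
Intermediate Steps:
$W{\left(A \right)} = 7$ ($W{\left(A \right)} = 11 - 4 = 7$)
$l{\left(r \right)} = \frac{\left(-10 + r\right) \left(748 + 22 r\right)}{6}$ ($l{\left(r \right)} = \frac{22 \left(r + 34\right) \left(r - 10\right)}{6} = \frac{22 \left(34 + r\right) \left(-10 + r\right)}{6} = \frac{\left(748 + 22 r\right) \left(-10 + r\right)}{6} = \frac{\left(-10 + r\right) \left(748 + 22 r\right)}{6}$)
$\frac{l{\left(23 \right)} + 211}{W{\left(-18 \right)} - 94} C = \frac{\left(- \frac{3740}{3} + 88 \cdot 23 + \frac{11 \cdot 23^{2}}{3}\right) + 211}{7 - 94} \left(-829\right) = \frac{\left(- \frac{3740}{3} + 2024 + \frac{11}{3} \cdot 529\right) + 211}{-87} \left(-829\right) = \left(\left(- \frac{3740}{3} + 2024 + \frac{5819}{3}\right) + 211\right) \left(- \frac{1}{87}\right) \left(-829\right) = \left(2717 + 211\right) \left(- \frac{1}{87}\right) \left(-829\right) = 2928 \left(- \frac{1}{87}\right) \left(-829\right) = \left(- \frac{976}{29}\right) \left(-829\right) = \frac{809104}{29}$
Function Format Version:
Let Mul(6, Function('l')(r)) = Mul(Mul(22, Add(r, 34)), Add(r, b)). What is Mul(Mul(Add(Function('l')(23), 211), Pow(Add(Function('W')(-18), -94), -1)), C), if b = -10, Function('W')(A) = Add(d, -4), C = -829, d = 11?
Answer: Rational(809104, 29) ≈ 27900.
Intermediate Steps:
Function('W')(A) = 7 (Function('W')(A) = Add(11, -4) = 7)
Function('l')(r) = Mul(Rational(1, 6), Add(-10, r), Add(748, Mul(22, r))) (Function('l')(r) = Mul(Rational(1, 6), Mul(Mul(22, Add(r, 34)), Add(r, -10))) = Mul(Rational(1, 6), Mul(Mul(22, Add(34, r)), Add(-10, r))) = Mul(Rational(1, 6), Mul(Add(748, Mul(22, r)), Add(-10, r))) = Mul(Rational(1, 6), Mul(Add(-10, r), Add(748, Mul(22, r)))) = Mul(Rational(1, 6), Add(-10, r), Add(748, Mul(22, r))))
Mul(Mul(Add(Function('l')(23), 211), Pow(Add(Function('W')(-18), -94), -1)), C) = Mul(Mul(Add(Add(Rational(-3740, 3), Mul(88, 23), Mul(Rational(11, 3), Pow(23, 2))), 211), Pow(Add(7, -94), -1)), -829) = Mul(Mul(Add(Add(Rational(-3740, 3), 2024, Mul(Rational(11, 3), 529)), 211), Pow(-87, -1)), -829) = Mul(Mul(Add(Add(Rational(-3740, 3), 2024, Rational(5819, 3)), 211), Rational(-1, 87)), -829) = Mul(Mul(Add(2717, 211), Rational(-1, 87)), -829) = Mul(Mul(2928, Rational(-1, 87)), -829) = Mul(Rational(-976, 29), -829) = Rational(809104, 29)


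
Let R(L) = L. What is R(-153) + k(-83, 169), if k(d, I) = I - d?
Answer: 99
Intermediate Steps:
R(-153) + k(-83, 169) = -153 + (169 - 1*(-83)) = -153 + (169 + 83) = -153 + 252 = 99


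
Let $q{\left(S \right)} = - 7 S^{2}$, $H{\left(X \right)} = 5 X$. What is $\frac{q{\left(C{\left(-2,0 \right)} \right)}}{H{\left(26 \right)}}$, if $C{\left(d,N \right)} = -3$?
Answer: $- \frac{63}{130} \approx -0.48462$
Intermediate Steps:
$\frac{q{\left(C{\left(-2,0 \right)} \right)}}{H{\left(26 \right)}} = \frac{\left(-7\right) \left(-3\right)^{2}}{5 \cdot 26} = \frac{\left(-7\right) 9}{130} = \left(-63\right) \frac{1}{130} = - \frac{63}{130}$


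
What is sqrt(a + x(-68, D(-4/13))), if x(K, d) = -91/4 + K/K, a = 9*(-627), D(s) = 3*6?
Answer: I*sqrt(22659)/2 ≈ 75.265*I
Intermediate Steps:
D(s) = 18
a = -5643
x(K, d) = -87/4 (x(K, d) = -91*1/4 + 1 = -91/4 + 1 = -87/4)
sqrt(a + x(-68, D(-4/13))) = sqrt(-5643 - 87/4) = sqrt(-22659/4) = I*sqrt(22659)/2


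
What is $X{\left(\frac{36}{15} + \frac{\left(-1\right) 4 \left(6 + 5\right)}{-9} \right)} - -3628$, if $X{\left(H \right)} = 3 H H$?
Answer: $\frac{2556484}{675} \approx 3787.4$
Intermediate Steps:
$X{\left(H \right)} = 3 H^{2}$
$X{\left(\frac{36}{15} + \frac{\left(-1\right) 4 \left(6 + 5\right)}{-9} \right)} - -3628 = 3 \left(\frac{36}{15} + \frac{\left(-1\right) 4 \left(6 + 5\right)}{-9}\right)^{2} - -3628 = 3 \left(36 \cdot \frac{1}{15} + \left(-4\right) 11 \left(- \frac{1}{9}\right)\right)^{2} + 3628 = 3 \left(\frac{12}{5} - - \frac{44}{9}\right)^{2} + 3628 = 3 \left(\frac{12}{5} + \frac{44}{9}\right)^{2} + 3628 = 3 \left(\frac{328}{45}\right)^{2} + 3628 = 3 \cdot \frac{107584}{2025} + 3628 = \frac{107584}{675} + 3628 = \frac{2556484}{675}$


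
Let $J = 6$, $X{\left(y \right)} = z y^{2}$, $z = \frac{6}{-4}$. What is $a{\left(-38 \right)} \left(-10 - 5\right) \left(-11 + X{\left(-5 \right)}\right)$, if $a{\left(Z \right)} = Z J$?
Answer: $-165870$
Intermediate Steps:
$z = - \frac{3}{2}$ ($z = 6 \left(- \frac{1}{4}\right) = - \frac{3}{2} \approx -1.5$)
$X{\left(y \right)} = - \frac{3 y^{2}}{2}$
$a{\left(Z \right)} = 6 Z$ ($a{\left(Z \right)} = Z 6 = 6 Z$)
$a{\left(-38 \right)} \left(-10 - 5\right) \left(-11 + X{\left(-5 \right)}\right) = 6 \left(-38\right) \left(-10 - 5\right) \left(-11 - \frac{3 \left(-5\right)^{2}}{2}\right) = - 228 \left(- 15 \left(-11 - \frac{75}{2}\right)\right) = - 228 \left(\left(-15\right) \left(- \frac{97}{2}\right)\right) = \left(-228\right) \frac{1455}{2} = -165870$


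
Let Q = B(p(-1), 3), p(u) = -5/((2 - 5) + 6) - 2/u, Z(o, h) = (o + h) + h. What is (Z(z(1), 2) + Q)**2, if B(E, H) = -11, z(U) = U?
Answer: 36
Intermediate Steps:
Z(o, h) = o + 2*h (Z(o, h) = (h + o) + h = o + 2*h)
p(u) = -5/3 - 2/u (p(u) = -5/(-3 + 6) - 2/u = -5/3 - 2/u)
Q = -11
(Z(z(1), 2) + Q)**2 = ((1 + 2*2) - 11)**2 = ((1 + 4) - 11)**2 = (5 - 11)**2 = (-6)**2 = 36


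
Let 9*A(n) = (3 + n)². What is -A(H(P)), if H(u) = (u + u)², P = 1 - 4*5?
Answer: -2093809/9 ≈ -2.3265e+5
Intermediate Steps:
P = -19 (P = 1 - 20 = -19)
H(u) = 4*u² (H(u) = (2*u)² = 4*u²)
A(n) = (3 + n)²/9
-A(H(P)) = -(3 + 4*(-19)²)²/9 = -(3 + 4*361)²/9 = -(3 + 1444)²/9 = -1447²/9 = -2093809/9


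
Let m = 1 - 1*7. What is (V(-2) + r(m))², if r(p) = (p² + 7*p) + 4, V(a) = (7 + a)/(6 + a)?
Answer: 9/16 ≈ 0.56250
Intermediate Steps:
V(a) = (7 + a)/(6 + a)
m = -6 (m = 1 - 7 = -6)
r(p) = 4 + p² + 7*p
(V(-2) + r(m))² = ((7 - 2)/(6 - 2) + (4 + (-6)² + 7*(-6)))² = (5/4 + (4 + 36 - 42))² = ((¼)*5 - 2)² = (5/4 - 2)² = (-¾)² = 9/16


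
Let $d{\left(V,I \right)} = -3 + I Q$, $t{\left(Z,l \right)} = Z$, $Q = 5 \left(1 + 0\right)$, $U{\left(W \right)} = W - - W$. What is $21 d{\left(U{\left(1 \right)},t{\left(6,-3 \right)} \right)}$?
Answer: $567$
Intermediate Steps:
$U{\left(W \right)} = 2 W$ ($U{\left(W \right)} = W + W = 2 W$)
$Q = 5$ ($Q = 5 \cdot 1 = 5$)
$d{\left(V,I \right)} = -3 + 5 I$ ($d{\left(V,I \right)} = -3 + I 5 = -3 + 5 I$)
$21 d{\left(U{\left(1 \right)},t{\left(6,-3 \right)} \right)} = 21 \left(-3 + 5 \cdot 6\right) = 21 \left(-3 + 30\right) = 21 \cdot 27 = 567$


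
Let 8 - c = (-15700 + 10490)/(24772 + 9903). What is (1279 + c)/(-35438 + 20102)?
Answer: -8926387/106355160 ≈ -0.083930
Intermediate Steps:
c = 56522/6935 (c = 8 - (-15700 + 10490)/(24772 + 9903) = 8 - (-5210)/34675 = 8 - 1*(-1042/6935) = 8 + 1042/6935 = 56522/6935 ≈ 8.1503)
(1279 + c)/(-35438 + 20102) = (1279 + 56522/6935)/(-35438 + 20102) = (8926387/6935)/(-15336) = (8926387/6935)*(-1/15336) = -8926387/106355160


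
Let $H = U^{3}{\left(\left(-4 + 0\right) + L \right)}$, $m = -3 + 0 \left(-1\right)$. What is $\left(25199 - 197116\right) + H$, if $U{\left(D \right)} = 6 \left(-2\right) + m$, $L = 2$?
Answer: $-175292$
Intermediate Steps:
$m = -3$ ($m = -3 + 0 = -3$)
$U{\left(D \right)} = -15$ ($U{\left(D \right)} = 6 \left(-2\right) - 3 = -12 - 3 = -15$)
$H = -3375$ ($H = \left(-15\right)^{3} = -3375$)
$\left(25199 - 197116\right) + H = \left(25199 - 197116\right) - 3375 = -171917 - 3375 = -175292$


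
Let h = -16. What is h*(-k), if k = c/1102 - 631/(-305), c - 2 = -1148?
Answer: 2766656/168055 ≈ 16.463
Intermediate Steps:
c = -1146 (c = 2 - 1148 = -1146)
k = 172916/168055 (k = -1146/1102 - 631/(-305) = -1146*1/1102 - 631*(-1/305) = -573/551 + 631/305 = 172916/168055 ≈ 1.0289)
h*(-k) = -(-16)*172916/168055 = -16*(-172916/168055) = 2766656/168055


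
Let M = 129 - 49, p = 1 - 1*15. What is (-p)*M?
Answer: 1120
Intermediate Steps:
p = -14 (p = 1 - 15 = -14)
M = 80
(-p)*M = -1*(-14)*80 = 14*80 = 1120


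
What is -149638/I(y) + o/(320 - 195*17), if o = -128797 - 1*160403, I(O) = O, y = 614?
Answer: -27059701/183893 ≈ -147.15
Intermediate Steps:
o = -289200 (o = -128797 - 160403 = -289200)
-149638/I(y) + o/(320 - 195*17) = -149638/614 - 289200/(320 - 195*17) = -149638*1/614 - 289200/(320 - 3315) = -74819/307 - 289200/(-2995) = -74819/307 - 289200*(-1/2995) = -74819/307 + 57840/599 = -27059701/183893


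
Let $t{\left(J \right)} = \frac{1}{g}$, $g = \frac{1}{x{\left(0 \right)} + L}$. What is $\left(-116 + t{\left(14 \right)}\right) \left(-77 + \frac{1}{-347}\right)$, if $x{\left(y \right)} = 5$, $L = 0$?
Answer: $\frac{2965920}{347} \approx 8547.3$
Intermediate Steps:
$g = \frac{1}{5}$ ($g = \frac{1}{5 + 0} = \frac{1}{5} \approx 0.2$)
$t{\left(J \right)} = 5$ ($t{\left(J \right)} = \frac{1}{\frac{1}{5}} = 5$)
$\left(-116 + t{\left(14 \right)}\right) \left(-77 + \frac{1}{-347}\right) = \left(-116 + 5\right) \left(-77 + \frac{1}{-347}\right) = - 111 \left(-77 - \frac{1}{347}\right) = \left(-111\right) \left(- \frac{26720}{347}\right) = \frac{2965920}{347}$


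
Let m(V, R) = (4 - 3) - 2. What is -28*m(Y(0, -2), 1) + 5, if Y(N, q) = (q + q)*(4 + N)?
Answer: 33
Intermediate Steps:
Y(N, q) = 2*q*(4 + N) (Y(N, q) = (2*q)*(4 + N) = 2*q*(4 + N))
m(V, R) = -1 (m(V, R) = 1 - 2 = -1)
-28*m(Y(0, -2), 1) + 5 = -28*(-1) + 5 = 28 + 5 = 33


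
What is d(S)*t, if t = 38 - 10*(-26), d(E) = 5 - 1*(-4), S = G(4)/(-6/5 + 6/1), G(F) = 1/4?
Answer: 2682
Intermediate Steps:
G(F) = ¼ (G(F) = 1*(¼) = ¼)
S = 5/96 (S = 1/(4*(-6/5 + 6/1)) = 1/(4*(-6*⅕ + 6*1)) = 1/(4*(-6/5 + 6)) = 1/(4*(24/5)) = (¼)*(5/24) = 5/96 ≈ 0.052083)
d(E) = 9 (d(E) = 5 + 4 = 9)
t = 298 (t = 38 + 260 = 298)
d(S)*t = 9*298 = 2682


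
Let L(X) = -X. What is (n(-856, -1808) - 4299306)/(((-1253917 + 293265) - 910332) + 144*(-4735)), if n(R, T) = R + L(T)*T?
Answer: 3784513/1276412 ≈ 2.9650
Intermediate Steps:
n(R, T) = R - T² (n(R, T) = R + (-T)*T = R - T²)
(n(-856, -1808) - 4299306)/(((-1253917 + 293265) - 910332) + 144*(-4735)) = ((-856 - 1*(-1808)²) - 4299306)/(((-1253917 + 293265) - 910332) + 144*(-4735)) = ((-856 - 1*3268864) - 4299306)/((-960652 - 910332) - 681840) = ((-856 - 3268864) - 4299306)/(-1870984 - 681840) = (-3269720 - 4299306)/(-2552824) = -7569026*(-1/2552824) = 3784513/1276412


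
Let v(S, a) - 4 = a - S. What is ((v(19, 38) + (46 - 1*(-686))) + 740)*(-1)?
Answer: -1495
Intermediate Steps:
v(S, a) = 4 + a - S (v(S, a) = 4 + (a - S) = 4 + a - S)
((v(19, 38) + (46 - 1*(-686))) + 740)*(-1) = (((4 + 38 - 1*19) + (46 - 1*(-686))) + 740)*(-1) = (((4 + 38 - 19) + (46 + 686)) + 740)*(-1) = ((23 + 732) + 740)*(-1) = (755 + 740)*(-1) = 1495*(-1) = -1495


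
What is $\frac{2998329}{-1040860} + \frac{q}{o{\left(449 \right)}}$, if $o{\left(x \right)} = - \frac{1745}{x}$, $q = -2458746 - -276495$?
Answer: $\frac{203972269855407}{363260140} \approx 5.6151 \cdot 10^{5}$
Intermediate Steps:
$q = -2182251$ ($q = -2458746 + 276495 = -2182251$)
$\frac{2998329}{-1040860} + \frac{q}{o{\left(449 \right)}} = \frac{2998329}{-1040860} - \frac{2182251}{\left(-1745\right) \frac{1}{449}} = 2998329 \left(- \frac{1}{1040860}\right) - \frac{2182251}{\left(-1745\right) \frac{1}{449}} = - \frac{2998329}{1040860} - \frac{2182251}{- \frac{1745}{449}} = - \frac{2998329}{1040860} - - \frac{979830699}{1745} = - \frac{2998329}{1040860} + \frac{979830699}{1745} = \frac{203972269855407}{363260140}$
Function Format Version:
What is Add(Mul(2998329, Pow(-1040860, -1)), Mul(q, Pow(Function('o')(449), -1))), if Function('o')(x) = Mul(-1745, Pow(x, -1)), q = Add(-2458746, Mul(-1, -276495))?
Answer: Rational(203972269855407, 363260140) ≈ 5.6151e+5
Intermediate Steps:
q = -2182251 (q = Add(-2458746, 276495) = -2182251)
Add(Mul(2998329, Pow(-1040860, -1)), Mul(q, Pow(Function('o')(449), -1))) = Add(Mul(2998329, Pow(-1040860, -1)), Mul(-2182251, Pow(Mul(-1745, Pow(449, -1)), -1))) = Add(Mul(2998329, Rational(-1, 1040860)), Mul(-2182251, Pow(Mul(-1745, Rational(1, 449)), -1))) = Add(Rational(-2998329, 1040860), Mul(-2182251, Pow(Rational(-1745, 449), -1))) = Add(Rational(-2998329, 1040860), Mul(-2182251, Rational(-449, 1745))) = Add(Rational(-2998329, 1040860), Rational(979830699, 1745)) = Rational(203972269855407, 363260140)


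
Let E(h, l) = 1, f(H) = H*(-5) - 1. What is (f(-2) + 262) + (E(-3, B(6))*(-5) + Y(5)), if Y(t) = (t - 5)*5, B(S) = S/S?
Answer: 266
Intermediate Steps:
f(H) = -1 - 5*H (f(H) = -5*H - 1 = -1 - 5*H)
B(S) = 1
Y(t) = -25 + 5*t (Y(t) = (-5 + t)*5 = -25 + 5*t)
(f(-2) + 262) + (E(-3, B(6))*(-5) + Y(5)) = ((-1 - 5*(-2)) + 262) + (1*(-5) + (-25 + 5*5)) = ((-1 + 10) + 262) + (-5 + (-25 + 25)) = (9 + 262) + (-5 + 0) = 271 - 5 = 266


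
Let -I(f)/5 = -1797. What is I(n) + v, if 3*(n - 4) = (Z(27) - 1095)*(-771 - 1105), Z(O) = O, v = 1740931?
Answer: 1749916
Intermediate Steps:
n = 667860 (n = 4 + ((27 - 1095)*(-771 - 1105))/3 = 4 + (-1068*(-1876))/3 = 4 + (⅓)*2003568 = 4 + 667856 = 667860)
I(f) = 8985 (I(f) = -5*(-1797) = 8985)
I(n) + v = 8985 + 1740931 = 1749916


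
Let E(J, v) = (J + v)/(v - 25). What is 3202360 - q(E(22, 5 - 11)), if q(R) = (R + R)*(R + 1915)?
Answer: 3079367128/961 ≈ 3.2043e+6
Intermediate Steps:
E(J, v) = (J + v)/(-25 + v)
q(R) = 2*R*(1915 + R) (q(R) = (2*R)*(1915 + R) = 2*R*(1915 + R))
3202360 - q(E(22, 5 - 11)) = 3202360 - 2*(22 + (5 - 11))/(-25 + (5 - 11))*(1915 + (22 + (5 - 11))/(-25 + (5 - 11))) = 3202360 - 2*(22 - 6)/(-25 - 6)*(1915 + (22 - 6)/(-25 - 6)) = 3202360 - 2*16/(-31)*(1915 + 16/(-31)) = 3202360 - 2*(-1/31*16)*(1915 - 1/31*16) = 3202360 - 2*(-16)*(1915 - 16/31)/31 = 3202360 - 2*(-16)*59349/(31*31) = 3202360 - 1*(-1899168/961) = 3202360 + 1899168/961 = 3079367128/961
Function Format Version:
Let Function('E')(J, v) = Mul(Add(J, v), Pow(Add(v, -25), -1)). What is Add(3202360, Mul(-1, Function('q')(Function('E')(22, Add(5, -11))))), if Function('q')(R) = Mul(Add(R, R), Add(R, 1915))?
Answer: Rational(3079367128, 961) ≈ 3.2043e+6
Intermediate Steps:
Function('E')(J, v) = Mul(Pow(Add(-25, v), -1), Add(J, v)) (Function('E')(J, v) = Mul(Add(J, v), Pow(Add(-25, v), -1)) = Mul(Pow(Add(-25, v), -1), Add(J, v)))
Function('q')(R) = Mul(2, R, Add(1915, R)) (Function('q')(R) = Mul(Mul(2, R), Add(1915, R)) = Mul(2, R, Add(1915, R)))
Add(3202360, Mul(-1, Function('q')(Function('E')(22, Add(5, -11))))) = Add(3202360, Mul(-1, Mul(2, Mul(Pow(Add(-25, Add(5, -11)), -1), Add(22, Add(5, -11))), Add(1915, Mul(Pow(Add(-25, Add(5, -11)), -1), Add(22, Add(5, -11))))))) = Add(3202360, Mul(-1, Mul(2, Mul(Pow(Add(-25, -6), -1), Add(22, -6)), Add(1915, Mul(Pow(Add(-25, -6), -1), Add(22, -6)))))) = Add(3202360, Mul(-1, Mul(2, Mul(Pow(-31, -1), 16), Add(1915, Mul(Pow(-31, -1), 16))))) = Add(3202360, Mul(-1, Mul(2, Mul(Rational(-1, 31), 16), Add(1915, Mul(Rational(-1, 31), 16))))) = Add(3202360, Mul(-1, Mul(2, Rational(-16, 31), Add(1915, Rational(-16, 31))))) = Add(3202360, Mul(-1, Mul(2, Rational(-16, 31), Rational(59349, 31)))) = Add(3202360, Mul(-1, Rational(-1899168, 961))) = Add(3202360, Rational(1899168, 961)) = Rational(3079367128, 961)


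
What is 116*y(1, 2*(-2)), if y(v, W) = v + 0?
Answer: 116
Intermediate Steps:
y(v, W) = v
116*y(1, 2*(-2)) = 116*1 = 116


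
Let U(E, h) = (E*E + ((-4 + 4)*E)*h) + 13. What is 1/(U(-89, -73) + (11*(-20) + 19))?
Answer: 1/7733 ≈ 0.00012932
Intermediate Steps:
U(E, h) = 13 + E² (U(E, h) = (E² + (0*E)*h) + 13 = (E² + 0*h) + 13 = (E² + 0) + 13 = E² + 13 = 13 + E²)
1/(U(-89, -73) + (11*(-20) + 19)) = 1/((13 + (-89)²) + (11*(-20) + 19)) = 1/((13 + 7921) + (-220 + 19)) = 1/(7934 - 201) = 1/7733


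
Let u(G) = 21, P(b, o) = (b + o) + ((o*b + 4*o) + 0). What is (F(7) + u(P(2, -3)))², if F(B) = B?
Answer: 784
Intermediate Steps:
P(b, o) = b + 5*o + b*o (P(b, o) = (b + o) + ((b*o + 4*o) + 0) = (b + o) + ((4*o + b*o) + 0) = (b + o) + (4*o + b*o) = b + 5*o + b*o)
(F(7) + u(P(2, -3)))² = (7 + 21)² = 28² = 784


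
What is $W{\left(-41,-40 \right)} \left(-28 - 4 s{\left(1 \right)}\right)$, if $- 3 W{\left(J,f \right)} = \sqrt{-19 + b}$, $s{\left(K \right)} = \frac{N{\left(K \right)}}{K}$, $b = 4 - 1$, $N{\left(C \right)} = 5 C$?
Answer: $64 i \approx 64.0 i$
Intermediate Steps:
$b = 3$
$s{\left(K \right)} = 5$ ($s{\left(K \right)} = \frac{5 K}{K} = 5$)
$W{\left(J,f \right)} = - \frac{4 i}{3}$ ($W{\left(J,f \right)} = - \frac{\sqrt{-19 + 3}}{3} = - \frac{\sqrt{-16}}{3} = - \frac{4 i}{3}$)
$W{\left(-41,-40 \right)} \left(-28 - 4 s{\left(1 \right)}\right) = - \frac{4 i}{3} \left(-28 - 20\right) = - \frac{4 i}{3} \left(-48\right) = 64 i$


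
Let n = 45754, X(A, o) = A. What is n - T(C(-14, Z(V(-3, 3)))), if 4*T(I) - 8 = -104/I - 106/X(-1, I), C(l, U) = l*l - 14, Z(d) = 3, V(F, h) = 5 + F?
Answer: 640159/14 ≈ 45726.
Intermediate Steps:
C(l, U) = -14 + l² (C(l, U) = l² - 14 = -14 + l²)
T(I) = 57/2 - 26/I (T(I) = 2 + (-104/I - 106/(-1))/4 = 2 + (-104/I - 106*(-1))/4 = 2 + (-104/I + 106)/4 = 2 + (106 - 104/I)/4 = 2 + (53/2 - 26/I) = 57/2 - 26/I)
n - T(C(-14, Z(V(-3, 3)))) = 45754 - (57/2 - 26/(-14 + (-14)²)) = 45754 - (57/2 - 26/(-14 + 196)) = 45754 - (57/2 - 26/182) = 45754 - (57/2 - 26*1/182) = 45754 - (57/2 - ⅐) = 45754 - 1*397/14 = 45754 - 397/14 = 640159/14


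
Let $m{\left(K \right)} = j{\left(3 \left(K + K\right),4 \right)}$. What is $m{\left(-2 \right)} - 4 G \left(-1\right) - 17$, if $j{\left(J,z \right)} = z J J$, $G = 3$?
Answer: $6895$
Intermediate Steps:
$j{\left(J,z \right)} = z J^{2}$ ($j{\left(J,z \right)} = J z J = z J^{2}$)
$m{\left(K \right)} = 144 K^{2}$ ($m{\left(K \right)} = 4 \left(3 \left(K + K\right)\right)^{2} = 4 \left(3 \cdot 2 K\right)^{2} = 4 \left(6 K\right)^{2} = 4 \cdot 36 K^{2} = 144 K^{2}$)
$m{\left(-2 \right)} - 4 G \left(-1\right) - 17 = 144 \left(-2\right)^{2} \left(-4\right) 3 \left(-1\right) - 17 = 144 \cdot 4 \left(\left(-12\right) \left(-1\right)\right) - 17 = 576 \cdot 12 - 17 = 6912 - 17 = 6895$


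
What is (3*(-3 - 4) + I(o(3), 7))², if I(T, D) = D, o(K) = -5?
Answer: 196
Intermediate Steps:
(3*(-3 - 4) + I(o(3), 7))² = (3*(-3 - 4) + 7)² = (3*(-7) + 7)² = (-21 + 7)² = (-14)² = 196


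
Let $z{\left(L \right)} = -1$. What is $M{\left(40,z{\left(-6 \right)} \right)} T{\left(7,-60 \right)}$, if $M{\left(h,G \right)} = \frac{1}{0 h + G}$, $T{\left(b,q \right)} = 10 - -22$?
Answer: $-32$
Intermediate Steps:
$T{\left(b,q \right)} = 32$ ($T{\left(b,q \right)} = 10 + 22 = 32$)
$M{\left(h,G \right)} = \frac{1}{G}$ ($M{\left(h,G \right)} = \frac{1}{0 + G} = \frac{1}{G}$)
$M{\left(40,z{\left(-6 \right)} \right)} T{\left(7,-60 \right)} = \frac{1}{-1} \cdot 32 = \left(-1\right) 32 = -32$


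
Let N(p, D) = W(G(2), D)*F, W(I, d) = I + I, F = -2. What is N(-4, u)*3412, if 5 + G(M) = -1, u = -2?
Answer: 81888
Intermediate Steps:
G(M) = -6 (G(M) = -5 - 1 = -6)
W(I, d) = 2*I
N(p, D) = 24 (N(p, D) = (2*(-6))*(-2) = -12*(-2) = 24)
N(-4, u)*3412 = 24*3412 = 81888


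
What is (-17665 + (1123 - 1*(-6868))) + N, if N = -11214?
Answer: -20888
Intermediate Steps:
(-17665 + (1123 - 1*(-6868))) + N = (-17665 + (1123 - 1*(-6868))) - 11214 = (-17665 + (1123 + 6868)) - 11214 = (-17665 + 7991) - 11214 = -9674 - 11214 = -20888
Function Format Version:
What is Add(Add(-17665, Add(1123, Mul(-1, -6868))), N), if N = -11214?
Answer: -20888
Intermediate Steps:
Add(Add(-17665, Add(1123, Mul(-1, -6868))), N) = Add(Add(-17665, Add(1123, Mul(-1, -6868))), -11214) = Add(Add(-17665, Add(1123, 6868)), -11214) = Add(Add(-17665, 7991), -11214) = Add(-9674, -11214) = -20888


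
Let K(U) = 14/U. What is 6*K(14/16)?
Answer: 96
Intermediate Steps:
6*K(14/16) = 6*(14/((14/16))) = 6*(14/((14*(1/16)))) = 6*(14/(7/8)) = 6*(14*(8/7)) = 6*16 = 96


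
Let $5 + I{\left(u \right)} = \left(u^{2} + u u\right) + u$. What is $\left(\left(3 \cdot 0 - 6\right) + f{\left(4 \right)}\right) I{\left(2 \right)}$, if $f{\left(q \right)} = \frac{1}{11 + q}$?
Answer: $- \frac{89}{3} \approx -29.667$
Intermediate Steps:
$I{\left(u \right)} = -5 + u + 2 u^{2}$ ($I{\left(u \right)} = -5 + \left(\left(u^{2} + u u\right) + u\right) = -5 + \left(\left(u^{2} + u^{2}\right) + u\right) = -5 + \left(2 u^{2} + u\right) = -5 + \left(u + 2 u^{2}\right) = -5 + u + 2 u^{2}$)
$\left(\left(3 \cdot 0 - 6\right) + f{\left(4 \right)}\right) I{\left(2 \right)} = \left(\left(3 \cdot 0 - 6\right) + \frac{1}{11 + 4}\right) \left(-5 + 2 + 2 \cdot 2^{2}\right) = \left(\left(0 - 6\right) + \frac{1}{15}\right) \left(-5 + 2 + 2 \cdot 4\right) = \left(-6 + \frac{1}{15}\right) \left(-5 + 2 + 8\right) = \left(- \frac{89}{15}\right) 5 = - \frac{89}{3}$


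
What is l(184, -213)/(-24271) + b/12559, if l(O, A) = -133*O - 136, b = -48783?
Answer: -874960321/304819489 ≈ -2.8704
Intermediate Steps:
l(O, A) = -136 - 133*O
l(184, -213)/(-24271) + b/12559 = (-136 - 133*184)/(-24271) - 48783/12559 = (-136 - 24472)*(-1/24271) - 48783*1/12559 = -24608*(-1/24271) - 48783/12559 = 24608/24271 - 48783/12559 = -874960321/304819489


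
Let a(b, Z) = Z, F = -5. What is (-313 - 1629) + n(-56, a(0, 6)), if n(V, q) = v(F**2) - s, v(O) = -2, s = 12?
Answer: -1956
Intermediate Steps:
n(V, q) = -14 (n(V, q) = -2 - 1*12 = -2 - 12 = -14)
(-313 - 1629) + n(-56, a(0, 6)) = (-313 - 1629) - 14 = -1942 - 14 = -1956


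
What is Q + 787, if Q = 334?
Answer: 1121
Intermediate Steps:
Q + 787 = 334 + 787 = 1121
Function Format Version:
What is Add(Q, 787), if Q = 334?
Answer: 1121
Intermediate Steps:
Add(Q, 787) = Add(334, 787) = 1121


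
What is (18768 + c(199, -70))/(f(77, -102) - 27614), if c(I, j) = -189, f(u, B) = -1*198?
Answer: -18579/27812 ≈ -0.66802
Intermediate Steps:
f(u, B) = -198
(18768 + c(199, -70))/(f(77, -102) - 27614) = (18768 - 189)/(-198 - 27614) = 18579/(-27812) = 18579*(-1/27812) = -18579/27812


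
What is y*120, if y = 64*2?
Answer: 15360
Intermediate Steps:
y = 128
y*120 = 128*120 = 15360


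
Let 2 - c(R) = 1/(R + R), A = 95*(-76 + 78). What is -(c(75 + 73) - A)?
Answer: 55649/296 ≈ 188.00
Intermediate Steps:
A = 190 (A = 95*2 = 190)
c(R) = 2 - 1/(2*R) (c(R) = 2 - 1/(R + R) = 2 - 1/(2*R))
-(c(75 + 73) - A) = -((2 - 1/(2*(75 + 73))) - 1*190) = -((2 - ½/148) - 190) = -((2 - ½*1/148) - 190) = -((2 - 1/296) - 190) = -(591/296 - 190) = -1*(-55649/296) = 55649/296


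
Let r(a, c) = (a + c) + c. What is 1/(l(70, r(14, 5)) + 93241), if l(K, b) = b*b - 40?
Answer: 1/93777 ≈ 1.0664e-5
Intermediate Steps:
r(a, c) = a + 2*c
l(K, b) = -40 + b² (l(K, b) = b² - 40 = -40 + b²)
1/(l(70, r(14, 5)) + 93241) = 1/((-40 + (14 + 2*5)²) + 93241) = 1/((-40 + (14 + 10)²) + 93241) = 1/((-40 + 24²) + 93241) = 1/((-40 + 576) + 93241) = 1/(536 + 93241) = 1/93777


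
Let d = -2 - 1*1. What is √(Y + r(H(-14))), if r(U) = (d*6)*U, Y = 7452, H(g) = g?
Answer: 6*√214 ≈ 87.772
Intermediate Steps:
d = -3 (d = -2 - 1 = -3)
r(U) = -18*U (r(U) = (-3*6)*U = -18*U)
√(Y + r(H(-14))) = √(7452 - 18*(-14)) = √(7452 + 252) = √7704 = 6*√214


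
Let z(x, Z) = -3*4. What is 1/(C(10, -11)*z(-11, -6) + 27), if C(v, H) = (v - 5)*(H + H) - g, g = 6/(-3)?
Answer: 1/1323 ≈ 0.00075586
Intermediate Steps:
g = -2 (g = 6*(-1/3) = -2)
z(x, Z) = -12
C(v, H) = 2 + 2*H*(-5 + v) (C(v, H) = (v - 5)*(H + H) - 1*(-2) = (-5 + v)*(2*H) + 2 = 2*H*(-5 + v) + 2 = 2 + 2*H*(-5 + v))
1/(C(10, -11)*z(-11, -6) + 27) = 1/((2 - 10*(-11) + 2*(-11)*10)*(-12) + 27) = 1/((2 + 110 - 220)*(-12) + 27) = 1/(-108*(-12) + 27) = 1/(1296 + 27) = 1/1323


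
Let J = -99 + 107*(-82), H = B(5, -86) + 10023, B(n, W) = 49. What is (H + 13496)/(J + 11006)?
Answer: 7856/711 ≈ 11.049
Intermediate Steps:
H = 10072 (H = 49 + 10023 = 10072)
J = -8873 (J = -99 - 8774 = -8873)
(H + 13496)/(J + 11006) = (10072 + 13496)/(-8873 + 11006) = 23568/2133 = 23568*(1/2133) = 7856/711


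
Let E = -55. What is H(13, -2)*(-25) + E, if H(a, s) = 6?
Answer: -205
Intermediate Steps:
H(13, -2)*(-25) + E = 6*(-25) - 55 = -150 - 55 = -205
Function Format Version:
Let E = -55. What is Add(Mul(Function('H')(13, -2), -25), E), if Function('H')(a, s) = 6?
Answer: -205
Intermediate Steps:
Add(Mul(Function('H')(13, -2), -25), E) = Add(Mul(6, -25), -55) = Add(-150, -55) = -205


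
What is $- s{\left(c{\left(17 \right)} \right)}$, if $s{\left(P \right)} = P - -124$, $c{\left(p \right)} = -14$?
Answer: $-110$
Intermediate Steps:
$s{\left(P \right)} = 124 + P$ ($s{\left(P \right)} = P + 124 = 124 + P$)
$- s{\left(c{\left(17 \right)} \right)} = - (124 - 14) = \left(-1\right) 110 = -110$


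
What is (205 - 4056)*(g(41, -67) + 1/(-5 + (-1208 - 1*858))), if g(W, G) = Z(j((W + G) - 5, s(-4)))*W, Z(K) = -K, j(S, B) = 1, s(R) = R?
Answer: 326996112/2071 ≈ 1.5789e+5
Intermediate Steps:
g(W, G) = -W (g(W, G) = (-1*1)*W = -W)
(205 - 4056)*(g(41, -67) + 1/(-5 + (-1208 - 1*858))) = (205 - 4056)*(-1*41 + 1/(-5 + (-1208 - 1*858))) = -3851*(-41 + 1/(-5 + (-1208 - 858))) = -3851*(-41 + 1/(-5 - 2066)) = -3851*(-41 + 1/(-2071)) = -3851*(-41 - 1/2071) = -3851*(-84912/2071) = 326996112/2071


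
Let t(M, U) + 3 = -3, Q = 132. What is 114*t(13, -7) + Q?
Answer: -552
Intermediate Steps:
t(M, U) = -6 (t(M, U) = -3 - 3 = -6)
114*t(13, -7) + Q = 114*(-6) + 132 = -684 + 132 = -552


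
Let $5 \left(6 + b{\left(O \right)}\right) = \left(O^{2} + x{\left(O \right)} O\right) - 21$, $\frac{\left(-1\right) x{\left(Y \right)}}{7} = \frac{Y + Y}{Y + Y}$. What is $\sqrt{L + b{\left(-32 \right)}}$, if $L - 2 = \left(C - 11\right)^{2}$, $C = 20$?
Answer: $\frac{2 \sqrt{2015}}{5} \approx 17.956$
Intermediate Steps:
$x{\left(Y \right)} = -7$ ($x{\left(Y \right)} = - 7 \frac{Y + Y}{Y + Y} = - 7 \frac{2 Y}{2 Y} = - 7 \cdot 2 Y \frac{1}{2 Y} = \left(-7\right) 1 = -7$)
$L = 83$ ($L = 2 + \left(20 - 11\right)^{2} = 2 + 9^{2} = 2 + 81 = 83$)
$b{\left(O \right)} = - \frac{51}{5} - \frac{7 O}{5} + \frac{O^{2}}{5}$ ($b{\left(O \right)} = -6 + \frac{\left(O^{2} - 7 O\right) - 21}{5} = -6 + \frac{-21 + O^{2} - 7 O}{5} = -6 - \left(\frac{21}{5} - \frac{O^{2}}{5} + \frac{7 O}{5}\right) = - \frac{51}{5} - \frac{7 O}{5} + \frac{O^{2}}{5}$)
$\sqrt{L + b{\left(-32 \right)}} = \sqrt{83 - \left(- \frac{173}{5} - \frac{1024}{5}\right)} = \sqrt{83 + \left(- \frac{51}{5} + \frac{224}{5} + \frac{1}{5} \cdot 1024\right)} = \sqrt{83 + \left(- \frac{51}{5} + \frac{224}{5} + \frac{1024}{5}\right)} = \sqrt{83 + \frac{1197}{5}} = \sqrt{\frac{1612}{5}} = \frac{2 \sqrt{2015}}{5}$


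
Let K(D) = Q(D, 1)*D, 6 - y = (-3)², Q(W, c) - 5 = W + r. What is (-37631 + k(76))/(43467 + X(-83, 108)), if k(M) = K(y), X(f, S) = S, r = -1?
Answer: -37634/43575 ≈ -0.86366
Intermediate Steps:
Q(W, c) = 4 + W (Q(W, c) = 5 + (W - 1) = 5 + (-1 + W) = 4 + W)
y = -3 (y = 6 - 1*(-3)² = 6 - 1*9 = 6 - 9 = -3)
K(D) = D*(4 + D) (K(D) = (4 + D)*D = D*(4 + D))
k(M) = -3 (k(M) = -3*(4 - 3) = -3*1 = -3)
(-37631 + k(76))/(43467 + X(-83, 108)) = (-37631 - 3)/(43467 + 108) = -37634/43575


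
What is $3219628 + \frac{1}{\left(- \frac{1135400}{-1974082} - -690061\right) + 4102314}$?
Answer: $\frac{15229713538963499141}{4730271180075} \approx 3.2196 \cdot 10^{6}$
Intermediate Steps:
$3219628 + \frac{1}{\left(- \frac{1135400}{-1974082} - -690061\right) + 4102314} = 3219628 + \frac{1}{\left(\left(-1135400\right) \left(- \frac{1}{1974082}\right) + 690061\right) + 4102314} = 3219628 + \frac{1}{\left(\frac{567700}{987041} + 690061\right) + 4102314} = 3219628 + \frac{1}{\frac{681119067201}{987041} + 4102314} = 3219628 + \frac{1}{\frac{4730271180075}{987041}} = 3219628 + \frac{987041}{4730271180075} = \frac{15229713538963499141}{4730271180075}$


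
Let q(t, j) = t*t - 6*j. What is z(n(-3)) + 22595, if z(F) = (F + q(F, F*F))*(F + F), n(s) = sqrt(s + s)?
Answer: 22583 + 60*I*sqrt(6) ≈ 22583.0 + 146.97*I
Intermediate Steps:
n(s) = sqrt(2)*sqrt(s) (n(s) = sqrt(2*s) = sqrt(2)*sqrt(s))
q(t, j) = t**2 - 6*j
z(F) = 2*F*(F - 5*F**2) (z(F) = (F + (F**2 - 6*F*F))*(F + F) = (F + (F**2 - 6*F**2))*(2*F) = (F - 5*F**2)*(2*F) = 2*F*(F - 5*F**2))
z(n(-3)) + 22595 = (sqrt(2)*sqrt(-3))**2*(2 - 10*sqrt(2)*sqrt(-3)) + 22595 = (sqrt(2)*(I*sqrt(3)))**2*(2 - 10*sqrt(2)*I*sqrt(3)) + 22595 = (I*sqrt(6))**2*(2 - 10*I*sqrt(6)) + 22595 = -6*(2 - 10*I*sqrt(6)) + 22595 = (-12 + 60*I*sqrt(6)) + 22595 = 22583 + 60*I*sqrt(6)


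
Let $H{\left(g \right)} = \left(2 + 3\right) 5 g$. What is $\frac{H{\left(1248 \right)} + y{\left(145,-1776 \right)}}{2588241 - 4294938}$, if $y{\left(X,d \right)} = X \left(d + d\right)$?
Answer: $\frac{17920}{63211} \approx 0.28349$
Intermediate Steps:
$H{\left(g \right)} = 25 g$ ($H{\left(g \right)} = 5 \cdot 5 g = 25 g$)
$y{\left(X,d \right)} = 2 X d$ ($y{\left(X,d \right)} = X 2 d = 2 X d$)
$\frac{H{\left(1248 \right)} + y{\left(145,-1776 \right)}}{2588241 - 4294938} = \frac{25 \cdot 1248 + 2 \cdot 145 \left(-1776\right)}{2588241 - 4294938} = \frac{31200 - 515040}{-1706697} = \left(-483840\right) \left(- \frac{1}{1706697}\right) = \frac{17920}{63211}$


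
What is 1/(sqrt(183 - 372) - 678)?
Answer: -226/153291 - I*sqrt(21)/153291 ≈ -0.0014743 - 2.9895e-5*I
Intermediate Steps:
1/(sqrt(183 - 372) - 678) = 1/(sqrt(-189) - 678) = 1/(3*I*sqrt(21) - 678) = 1/(-678 + 3*I*sqrt(21))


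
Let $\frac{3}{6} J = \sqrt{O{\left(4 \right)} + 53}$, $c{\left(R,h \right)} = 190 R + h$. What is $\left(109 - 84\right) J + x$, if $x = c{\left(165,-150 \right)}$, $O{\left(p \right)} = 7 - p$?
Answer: $31200 + 100 \sqrt{14} \approx 31574.0$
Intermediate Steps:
$c{\left(R,h \right)} = h + 190 R$
$J = 4 \sqrt{14}$ ($J = 2 \sqrt{\left(7 - 4\right) + 53} = 2 \sqrt{3 + 53} = 2 \sqrt{56} = 2 \cdot 2 \sqrt{14} = 4 \sqrt{14} \approx 14.967$)
$x = 31200$ ($x = -150 + 190 \cdot 165 = -150 + 31350 = 31200$)
$\left(109 - 84\right) J + x = \left(109 - 84\right) 4 \sqrt{14} + 31200 = 25 \cdot 4 \sqrt{14} + 31200 = 100 \sqrt{14} + 31200 = 31200 + 100 \sqrt{14}$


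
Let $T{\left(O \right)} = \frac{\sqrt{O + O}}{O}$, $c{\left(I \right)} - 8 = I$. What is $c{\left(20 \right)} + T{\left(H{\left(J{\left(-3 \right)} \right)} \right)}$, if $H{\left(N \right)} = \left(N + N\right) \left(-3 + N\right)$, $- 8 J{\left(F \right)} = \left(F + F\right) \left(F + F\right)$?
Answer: $28 + \frac{2 \sqrt{15}}{45} \approx 28.172$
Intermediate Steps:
$c{\left(I \right)} = 8 + I$
$J{\left(F \right)} = - \frac{F^{2}}{2}$ ($J{\left(F \right)} = - \frac{\left(F + F\right) \left(F + F\right)}{8} = - \frac{2 F 2 F}{8} = - \frac{4 F^{2}}{8} = - \frac{F^{2}}{2}$)
$H{\left(N \right)} = 2 N \left(-3 + N\right)$
$T{\left(O \right)} = \frac{\sqrt{2}}{\sqrt{O}}$ ($T{\left(O \right)} = \frac{\sqrt{2 O}}{O} = \frac{\sqrt{2} \sqrt{O}}{O} = \frac{\sqrt{2}}{\sqrt{O}}$)
$c{\left(20 \right)} + T{\left(H{\left(J{\left(-3 \right)} \right)} \right)} = \left(8 + 20\right) + \frac{\sqrt{2}}{\frac{3}{2} \sqrt{30}} = 28 + \frac{\sqrt{2}}{\frac{3}{2} \sqrt{30}} = 28 + \sqrt{2} \frac{\sqrt{30}}{45} = 28 + \frac{2 \sqrt{15}}{45}$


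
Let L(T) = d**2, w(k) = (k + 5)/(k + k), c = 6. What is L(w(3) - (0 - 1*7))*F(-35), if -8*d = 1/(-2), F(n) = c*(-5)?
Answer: -15/128 ≈ -0.11719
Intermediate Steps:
F(n) = -30 (F(n) = 6*(-5) = -30)
w(k) = (5 + k)/(2*k) (w(k) = (5 + k)/((2*k)) = (5 + k)*(1/(2*k)) = (5 + k)/(2*k))
d = 1/16 (d = -1/8/(-2) = -1/8*(-1/2) = 1/16 ≈ 0.062500)
L(T) = 1/256 (L(T) = (1/16)**2 = 1/256)
L(w(3) - (0 - 1*7))*F(-35) = (1/256)*(-30) = -15/128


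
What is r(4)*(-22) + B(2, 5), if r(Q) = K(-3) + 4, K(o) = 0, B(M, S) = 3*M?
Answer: -82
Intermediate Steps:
r(Q) = 4 (r(Q) = 0 + 4 = 4)
r(4)*(-22) + B(2, 5) = 4*(-22) + 3*2 = -88 + 6 = -82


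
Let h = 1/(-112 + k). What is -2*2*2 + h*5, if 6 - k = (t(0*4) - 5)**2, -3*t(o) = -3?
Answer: -981/122 ≈ -8.0410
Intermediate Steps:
t(o) = 1 (t(o) = -1/3*(-3) = 1)
k = -10 (k = 6 - (1 - 5)**2 = 6 - 1*(-4)**2 = 6 - 1*16 = 6 - 16 = -10)
h = -1/122 (h = 1/(-112 - 10) = 1/(-122) = -1/122 ≈ -0.0081967)
-2*2*2 + h*5 = -2*2*2 - 1/122*5 = -4*2 - 5/122 = -8 - 5/122 = -981/122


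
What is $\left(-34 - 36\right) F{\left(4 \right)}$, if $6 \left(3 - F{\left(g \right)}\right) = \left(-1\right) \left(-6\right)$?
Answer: $-140$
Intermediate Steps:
$F{\left(g \right)} = 2$ ($F{\left(g \right)} = 3 - \frac{\left(-1\right) \left(-6\right)}{6} = 3 - 1 = 2$)
$\left(-34 - 36\right) F{\left(4 \right)} = \left(-34 - 36\right) 2 = \left(-70\right) 2 = -140$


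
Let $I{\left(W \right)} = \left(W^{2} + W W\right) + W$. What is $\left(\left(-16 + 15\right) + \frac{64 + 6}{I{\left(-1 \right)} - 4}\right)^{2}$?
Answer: $\frac{5329}{9} \approx 592.11$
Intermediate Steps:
$I{\left(W \right)} = W + 2 W^{2}$ ($I{\left(W \right)} = \left(W^{2} + W^{2}\right) + W = 2 W^{2} + W = W + 2 W^{2}$)
$\left(\left(-16 + 15\right) + \frac{64 + 6}{I{\left(-1 \right)} - 4}\right)^{2} = \left(\left(-16 + 15\right) + \frac{64 + 6}{- (1 + 2 \left(-1\right)) - 4}\right)^{2} = \left(-1 + \frac{70}{- (1 - 2) - 4}\right)^{2} = \left(-1 + \frac{70}{\left(-1\right) \left(-1\right) - 4}\right)^{2} = \left(-1 + \frac{70}{1 - 4}\right)^{2} = \left(-1 + \frac{70}{-3}\right)^{2} = \left(-1 + 70 \left(- \frac{1}{3}\right)\right)^{2} = \left(-1 - \frac{70}{3}\right)^{2} = \left(- \frac{73}{3}\right)^{2} = \frac{5329}{9}$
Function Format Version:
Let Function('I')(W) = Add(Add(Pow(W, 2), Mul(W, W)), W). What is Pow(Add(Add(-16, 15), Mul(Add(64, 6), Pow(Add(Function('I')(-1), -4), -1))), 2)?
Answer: Rational(5329, 9) ≈ 592.11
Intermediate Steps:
Function('I')(W) = Add(W, Mul(2, Pow(W, 2))) (Function('I')(W) = Add(Add(Pow(W, 2), Pow(W, 2)), W) = Add(Mul(2, Pow(W, 2)), W) = Add(W, Mul(2, Pow(W, 2))))
Pow(Add(Add(-16, 15), Mul(Add(64, 6), Pow(Add(Function('I')(-1), -4), -1))), 2) = Pow(Add(Add(-16, 15), Mul(Add(64, 6), Pow(Add(Mul(-1, Add(1, Mul(2, -1))), -4), -1))), 2) = Pow(Add(-1, Mul(70, Pow(Add(Mul(-1, Add(1, -2)), -4), -1))), 2) = Pow(Add(-1, Mul(70, Pow(Add(Mul(-1, -1), -4), -1))), 2) = Pow(Add(-1, Mul(70, Pow(Add(1, -4), -1))), 2) = Pow(Add(-1, Mul(70, Pow(-3, -1))), 2) = Pow(Add(-1, Mul(70, Rational(-1, 3))), 2) = Pow(Add(-1, Rational(-70, 3)), 2) = Pow(Rational(-73, 3), 2) = Rational(5329, 9)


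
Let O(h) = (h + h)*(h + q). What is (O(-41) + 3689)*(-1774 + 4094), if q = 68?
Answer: 3422000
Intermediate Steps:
O(h) = 2*h*(68 + h) (O(h) = (h + h)*(h + 68) = (2*h)*(68 + h) = 2*h*(68 + h))
(O(-41) + 3689)*(-1774 + 4094) = (2*(-41)*(68 - 41) + 3689)*(-1774 + 4094) = (2*(-41)*27 + 3689)*2320 = (-2214 + 3689)*2320 = 1475*2320 = 3422000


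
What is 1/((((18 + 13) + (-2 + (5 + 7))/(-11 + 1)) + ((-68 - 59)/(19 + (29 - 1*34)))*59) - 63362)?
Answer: -14/894141 ≈ -1.5657e-5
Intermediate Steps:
1/((((18 + 13) + (-2 + (5 + 7))/(-11 + 1)) + ((-68 - 59)/(19 + (29 - 1*34)))*59) - 63362) = 1/(((31 + (-2 + 12)/(-10)) - 127/(19 + (29 - 34))*59) - 63362) = 1/(((31 + 10*(-⅒)) - 127/(19 - 5)*59) - 63362) = 1/(((31 - 1) - 127/14*59) - 63362) = 1/((30 - 127*1/14*59) - 63362) = 1/((30 - 127/14*59) - 63362) = 1/((30 - 7493/14) - 63362) = 1/(-7073/14 - 63362) = 1/(-894141/14) = -14/894141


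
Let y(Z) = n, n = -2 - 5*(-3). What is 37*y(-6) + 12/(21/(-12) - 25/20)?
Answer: 477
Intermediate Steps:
n = 13 (n = -2 + 15 = 13)
y(Z) = 13
37*y(-6) + 12/(21/(-12) - 25/20) = 37*13 + 12/(21/(-12) - 25/20) = 481 + 12/(21*(-1/12) - 25*1/20) = 481 + 12/(-7/4 - 5/4) = 481 + 12/(-3) = 481 + 12*(-1/3) = 481 - 4 = 477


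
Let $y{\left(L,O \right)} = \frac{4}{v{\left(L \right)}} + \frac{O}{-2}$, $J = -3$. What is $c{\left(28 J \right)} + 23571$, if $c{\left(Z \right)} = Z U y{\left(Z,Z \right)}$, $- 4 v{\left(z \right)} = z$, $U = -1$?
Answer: $27115$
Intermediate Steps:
$v{\left(z \right)} = - \frac{z}{4}$
$y{\left(L,O \right)} = - \frac{16}{L} - \frac{O}{2}$ ($y{\left(L,O \right)} = \frac{4}{\left(- \frac{1}{4}\right) L} + \frac{O}{-2} = 4 \left(- \frac{4}{L}\right) + O \left(- \frac{1}{2}\right) = - \frac{16}{L} - \frac{O}{2}$)
$c{\left(Z \right)} = - Z \left(- \frac{16}{Z} - \frac{Z}{2}\right)$ ($c{\left(Z \right)} = Z \left(-1\right) \left(- \frac{16}{Z} - \frac{Z}{2}\right) = - Z \left(- \frac{16}{Z} - \frac{Z}{2}\right)$)
$c{\left(28 J \right)} + 23571 = \left(16 + \frac{\left(28 \left(-3\right)\right)^{2}}{2}\right) + 23571 = \left(16 + \frac{\left(-84\right)^{2}}{2}\right) + 23571 = \left(16 + \frac{1}{2} \cdot 7056\right) + 23571 = \left(16 + 3528\right) + 23571 = 3544 + 23571 = 27115$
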